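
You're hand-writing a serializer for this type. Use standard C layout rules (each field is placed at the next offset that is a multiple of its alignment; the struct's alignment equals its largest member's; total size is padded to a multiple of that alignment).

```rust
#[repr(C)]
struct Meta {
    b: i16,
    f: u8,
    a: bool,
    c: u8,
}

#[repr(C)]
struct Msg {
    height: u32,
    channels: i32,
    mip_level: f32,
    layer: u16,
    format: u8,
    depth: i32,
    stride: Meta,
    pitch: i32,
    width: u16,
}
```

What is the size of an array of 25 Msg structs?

Meta: 0..2  b  (2B, 2-aligned); 2..3  f  (1B, 1-aligned); 3..4  a  (1B, 1-aligned); 4..5  c  (1B, 1-aligned); 5..6  -- tail padding (1B); sizeof = 6, alignof = 2
0..4  height  (4B, 4-aligned)
4..8  channels  (4B, 4-aligned)
8..12  mip_level  (4B, 4-aligned)
12..14  layer  (2B, 2-aligned)
14..15  format  (1B, 1-aligned)
15..16  -- padding (1B)
16..20  depth  (4B, 4-aligned)
20..26  stride  (6B, 2-aligned)
26..28  -- padding (2B)
28..32  pitch  (4B, 4-aligned)
32..34  width  (2B, 2-aligned)
34..36  -- tail padding (2B)
sizeof = 36, alignof = 4
array of 25: 25 × 36 = 900

900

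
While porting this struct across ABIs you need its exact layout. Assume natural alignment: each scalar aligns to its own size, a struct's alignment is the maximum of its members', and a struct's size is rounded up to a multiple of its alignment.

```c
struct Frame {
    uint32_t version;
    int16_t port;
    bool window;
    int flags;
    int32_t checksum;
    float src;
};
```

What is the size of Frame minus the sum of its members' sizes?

1

@0: version [4B, align 4] → 4
@4: port [2B, align 2] → 6
@6: window [1B, align 1] → 7
+1 pad (align 4)
@8: flags [4B, align 4] → 12
@12: checksum [4B, align 4] → 16
@16: src [4B, align 4] → 20
size 20, align 4
data bytes 19, size 20 → padding 1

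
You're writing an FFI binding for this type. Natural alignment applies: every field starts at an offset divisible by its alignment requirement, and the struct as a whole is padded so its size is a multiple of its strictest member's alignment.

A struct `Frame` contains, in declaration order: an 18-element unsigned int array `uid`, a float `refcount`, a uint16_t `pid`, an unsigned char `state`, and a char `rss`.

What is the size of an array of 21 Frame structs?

1680

@0: uid [72B, align 4] → 72
@72: refcount [4B, align 4] → 76
@76: pid [2B, align 2] → 78
@78: state [1B, align 1] → 79
@79: rss [1B, align 1] → 80
size 80, align 4
array of 21: 21 × 80 = 1680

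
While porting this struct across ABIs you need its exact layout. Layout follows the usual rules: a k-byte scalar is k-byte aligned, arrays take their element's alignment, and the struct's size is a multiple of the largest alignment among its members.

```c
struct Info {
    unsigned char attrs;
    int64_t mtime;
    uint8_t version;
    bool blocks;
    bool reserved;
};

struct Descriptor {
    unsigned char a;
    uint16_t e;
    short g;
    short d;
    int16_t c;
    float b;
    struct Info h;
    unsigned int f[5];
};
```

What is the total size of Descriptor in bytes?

Info: 0..1  attrs  (1B, 1-aligned); 1..8  -- padding (7B); 8..16  mtime  (8B, 8-aligned); 16..17  version  (1B, 1-aligned); 17..18  blocks  (1B, 1-aligned); 18..19  reserved  (1B, 1-aligned); 19..24  -- tail padding (5B); sizeof = 24, alignof = 8
0..1  a  (1B, 1-aligned)
1..2  -- padding (1B)
2..4  e  (2B, 2-aligned)
4..6  g  (2B, 2-aligned)
6..8  d  (2B, 2-aligned)
8..10  c  (2B, 2-aligned)
10..12  -- padding (2B)
12..16  b  (4B, 4-aligned)
16..40  h  (24B, 8-aligned)
40..60  f  (20B, 4-aligned)
60..64  -- tail padding (4B)
sizeof = 64, alignof = 8

64 bytes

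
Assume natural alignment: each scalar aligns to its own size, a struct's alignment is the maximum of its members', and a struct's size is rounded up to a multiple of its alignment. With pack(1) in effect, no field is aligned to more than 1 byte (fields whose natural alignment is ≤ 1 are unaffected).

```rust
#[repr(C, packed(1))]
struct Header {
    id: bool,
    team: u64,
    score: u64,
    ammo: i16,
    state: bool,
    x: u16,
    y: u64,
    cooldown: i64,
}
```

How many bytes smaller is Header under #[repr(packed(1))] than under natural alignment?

natural layout:
  0..1  id  (1B, 1-aligned)
  1..8  -- padding (7B)
  8..16  team  (8B, 8-aligned)
  16..24  score  (8B, 8-aligned)
  24..26  ammo  (2B, 2-aligned)
  26..27  state  (1B, 1-aligned)
  27..28  -- padding (1B)
  28..30  x  (2B, 2-aligned)
  30..32  -- padding (2B)
  32..40  y  (8B, 8-aligned)
  40..48  cooldown  (8B, 8-aligned)
  sizeof = 48, alignof = 8
packed(1) layout:
  0..1  id  (1B, 1-aligned)
  1..9  team  (8B, 1-aligned)
  9..17  score  (8B, 1-aligned)
  17..19  ammo  (2B, 1-aligned)
  19..20  state  (1B, 1-aligned)
  20..22  x  (2B, 1-aligned)
  22..30  y  (8B, 1-aligned)
  30..38  cooldown  (8B, 1-aligned)
  sizeof = 38, alignof = 1
48 − 38 = 10

10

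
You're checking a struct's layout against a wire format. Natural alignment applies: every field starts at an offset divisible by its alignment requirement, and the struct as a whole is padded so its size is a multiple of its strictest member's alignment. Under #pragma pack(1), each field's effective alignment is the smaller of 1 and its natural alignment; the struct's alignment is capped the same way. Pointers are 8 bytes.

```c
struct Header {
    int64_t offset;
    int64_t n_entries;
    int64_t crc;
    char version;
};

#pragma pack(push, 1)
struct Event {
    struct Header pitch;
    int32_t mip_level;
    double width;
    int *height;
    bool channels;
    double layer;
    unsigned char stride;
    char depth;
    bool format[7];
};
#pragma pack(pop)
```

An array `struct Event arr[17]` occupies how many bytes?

1190

Header: @0: offset [8B, align 8] → 8; @8: n_entries [8B, align 8] → 16; @16: crc [8B, align 8] → 24; @24: version [1B, align 1] → 25; +7 tail pad (align 8); size 32, align 8
@0: pitch [32B, align 1] → 32
@32: mip_level [4B, align 1] → 36
@36: width [8B, align 1] → 44
@44: height [8B, align 1] → 52
@52: channels [1B, align 1] → 53
@53: layer [8B, align 1] → 61
@61: stride [1B, align 1] → 62
@62: depth [1B, align 1] → 63
@63: format [7B, align 1] → 70
size 70, align 1
array of 17: 17 × 70 = 1190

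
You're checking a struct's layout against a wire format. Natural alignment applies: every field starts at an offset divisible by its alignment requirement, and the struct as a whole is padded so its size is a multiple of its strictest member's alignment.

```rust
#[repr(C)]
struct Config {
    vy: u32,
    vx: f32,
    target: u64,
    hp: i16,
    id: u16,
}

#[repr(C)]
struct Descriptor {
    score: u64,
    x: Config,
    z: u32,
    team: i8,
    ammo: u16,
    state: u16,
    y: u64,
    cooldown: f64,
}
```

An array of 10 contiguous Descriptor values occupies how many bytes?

640

Config: 0..4  vy  (4B, 4-aligned); 4..8  vx  (4B, 4-aligned); 8..16  target  (8B, 8-aligned); 16..18  hp  (2B, 2-aligned); 18..20  id  (2B, 2-aligned); 20..24  -- tail padding (4B); sizeof = 24, alignof = 8
0..8  score  (8B, 8-aligned)
8..32  x  (24B, 8-aligned)
32..36  z  (4B, 4-aligned)
36..37  team  (1B, 1-aligned)
37..38  -- padding (1B)
38..40  ammo  (2B, 2-aligned)
40..42  state  (2B, 2-aligned)
42..48  -- padding (6B)
48..56  y  (8B, 8-aligned)
56..64  cooldown  (8B, 8-aligned)
sizeof = 64, alignof = 8
array of 10: 10 × 64 = 640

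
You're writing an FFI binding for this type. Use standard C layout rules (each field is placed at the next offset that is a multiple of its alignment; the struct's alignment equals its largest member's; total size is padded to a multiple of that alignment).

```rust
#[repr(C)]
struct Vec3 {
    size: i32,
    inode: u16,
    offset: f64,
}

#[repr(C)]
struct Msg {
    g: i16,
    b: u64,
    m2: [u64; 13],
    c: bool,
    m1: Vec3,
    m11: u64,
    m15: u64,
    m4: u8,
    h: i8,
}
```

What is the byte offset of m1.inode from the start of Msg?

132

Vec3: size at 0 (size 4, align 4) → ends 4; inode at 4 (size 2, align 2) → ends 6; pad 2 to align 8 for offset; offset at 8 (size 8, align 8) → ends 16; total 16 bytes, alignment 8
g at 0 (size 2, align 2) → ends 2
pad 6 to align 8 for b
b at 8 (size 8, align 8) → ends 16
m2 at 16 (size 104, align 8) → ends 120
c at 120 (size 1, align 1) → ends 121
pad 7 to align 8 for m1
m1 at 128 (size 16, align 8) → ends 144
within Vec3: inode at 4
128 + 4 = 132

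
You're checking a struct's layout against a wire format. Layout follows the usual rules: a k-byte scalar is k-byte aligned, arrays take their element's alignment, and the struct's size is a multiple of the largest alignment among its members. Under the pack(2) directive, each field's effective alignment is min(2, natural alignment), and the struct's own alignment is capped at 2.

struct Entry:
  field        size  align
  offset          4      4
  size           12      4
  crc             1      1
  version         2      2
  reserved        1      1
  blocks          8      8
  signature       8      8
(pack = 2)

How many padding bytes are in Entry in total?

offset at 0 (size 4, align 2) → ends 4
size at 4 (size 12, align 2) → ends 16
crc at 16 (size 1, align 1) → ends 17
pad 1 to align 2 for version
version at 18 (size 2, align 2) → ends 20
reserved at 20 (size 1, align 1) → ends 21
pad 1 to align 2 for blocks
blocks at 22 (size 8, align 2) → ends 30
signature at 30 (size 8, align 2) → ends 38
total 38 bytes, alignment 2
data bytes 36, size 38 → padding 2

2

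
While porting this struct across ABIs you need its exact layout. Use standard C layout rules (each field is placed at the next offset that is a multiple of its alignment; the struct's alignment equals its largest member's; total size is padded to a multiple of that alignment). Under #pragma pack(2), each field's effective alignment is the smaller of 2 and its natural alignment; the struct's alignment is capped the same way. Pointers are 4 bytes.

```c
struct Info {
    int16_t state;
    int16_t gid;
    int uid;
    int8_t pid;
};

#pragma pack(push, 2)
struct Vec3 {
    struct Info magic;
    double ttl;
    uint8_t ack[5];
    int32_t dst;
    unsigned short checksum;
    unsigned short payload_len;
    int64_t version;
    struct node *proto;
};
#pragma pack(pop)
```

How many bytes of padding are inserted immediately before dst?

Info: @0: state [2B, align 2] → 2; @2: gid [2B, align 2] → 4; @4: uid [4B, align 4] → 8; @8: pid [1B, align 1] → 9; +3 tail pad (align 4); size 12, align 4
@0: magic [12B, align 2] → 12
@12: ttl [8B, align 2] → 20
@20: ack [5B, align 1] → 25
+1 pad (align 2)
@26: dst [4B, align 2] → 30

1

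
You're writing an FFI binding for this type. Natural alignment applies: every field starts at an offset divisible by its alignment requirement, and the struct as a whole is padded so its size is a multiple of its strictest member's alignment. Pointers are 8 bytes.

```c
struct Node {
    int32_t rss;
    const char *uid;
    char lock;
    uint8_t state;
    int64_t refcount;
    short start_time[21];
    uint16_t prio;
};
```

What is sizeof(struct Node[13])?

1040

rss at 0 (size 4, align 4) → ends 4
pad 4 to align 8 for uid
uid at 8 (size 8, align 8) → ends 16
lock at 16 (size 1, align 1) → ends 17
state at 17 (size 1, align 1) → ends 18
pad 6 to align 8 for refcount
refcount at 24 (size 8, align 8) → ends 32
start_time at 32 (size 42, align 2) → ends 74
prio at 74 (size 2, align 2) → ends 76
tail pad 4 to reach multiple of 8
total 80 bytes, alignment 8
array of 13: 13 × 80 = 1040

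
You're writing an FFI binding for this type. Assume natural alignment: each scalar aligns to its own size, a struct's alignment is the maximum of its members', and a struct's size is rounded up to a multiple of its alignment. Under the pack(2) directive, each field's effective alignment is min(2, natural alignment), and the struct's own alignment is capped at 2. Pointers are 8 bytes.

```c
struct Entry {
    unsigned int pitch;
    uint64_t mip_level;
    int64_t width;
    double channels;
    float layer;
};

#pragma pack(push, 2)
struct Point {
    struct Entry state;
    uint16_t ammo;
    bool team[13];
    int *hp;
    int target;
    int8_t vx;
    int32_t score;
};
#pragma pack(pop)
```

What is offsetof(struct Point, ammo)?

40

Entry: pitch at 0 (size 4, align 4) → ends 4; pad 4 to align 8 for mip_level; mip_level at 8 (size 8, align 8) → ends 16; width at 16 (size 8, align 8) → ends 24; channels at 24 (size 8, align 8) → ends 32; layer at 32 (size 4, align 4) → ends 36; tail pad 4 to reach multiple of 8; total 40 bytes, alignment 8
state at 0 (size 40, align 2) → ends 40
ammo at 40 (size 2, align 2) → ends 42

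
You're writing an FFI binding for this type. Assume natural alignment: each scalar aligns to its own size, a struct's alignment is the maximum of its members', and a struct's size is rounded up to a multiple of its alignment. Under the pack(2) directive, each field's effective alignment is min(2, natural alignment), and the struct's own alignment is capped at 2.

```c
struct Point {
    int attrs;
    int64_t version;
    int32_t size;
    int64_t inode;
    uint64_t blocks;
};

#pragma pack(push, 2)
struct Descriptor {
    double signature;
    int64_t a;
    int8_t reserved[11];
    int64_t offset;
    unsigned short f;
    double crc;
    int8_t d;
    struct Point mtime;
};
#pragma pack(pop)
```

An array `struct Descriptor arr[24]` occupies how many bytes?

2112

Point: @0: attrs [4B, align 4] → 4; +4 pad (align 8); @8: version [8B, align 8] → 16; @16: size [4B, align 4] → 20; +4 pad (align 8); @24: inode [8B, align 8] → 32; @32: blocks [8B, align 8] → 40; size 40, align 8
@0: signature [8B, align 2] → 8
@8: a [8B, align 2] → 16
@16: reserved [11B, align 1] → 27
+1 pad (align 2)
@28: offset [8B, align 2] → 36
@36: f [2B, align 2] → 38
@38: crc [8B, align 2] → 46
@46: d [1B, align 1] → 47
+1 pad (align 2)
@48: mtime [40B, align 2] → 88
size 88, align 2
array of 24: 24 × 88 = 2112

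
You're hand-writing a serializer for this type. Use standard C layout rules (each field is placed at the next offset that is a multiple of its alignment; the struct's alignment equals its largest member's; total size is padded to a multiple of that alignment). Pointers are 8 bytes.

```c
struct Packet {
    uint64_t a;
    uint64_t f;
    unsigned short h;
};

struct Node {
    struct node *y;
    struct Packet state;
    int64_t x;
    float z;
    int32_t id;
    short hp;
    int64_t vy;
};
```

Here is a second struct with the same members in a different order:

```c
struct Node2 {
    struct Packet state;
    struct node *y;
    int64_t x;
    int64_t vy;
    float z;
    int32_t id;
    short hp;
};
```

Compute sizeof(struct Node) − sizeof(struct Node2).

Packet: @0: a [8B, align 8] → 8; @8: f [8B, align 8] → 16; @16: h [2B, align 2] → 18; +6 tail pad (align 8); size 24, align 8
@0: y [8B, align 8] → 8
@8: state [24B, align 8] → 32
@32: x [8B, align 8] → 40
@40: z [4B, align 4] → 44
@44: id [4B, align 4] → 48
@48: hp [2B, align 2] → 50
+6 pad (align 8)
@56: vy [8B, align 8] → 64
size 64, align 8
— Node2 —
@0: state [24B, align 8] → 24
@24: y [8B, align 8] → 32
@32: x [8B, align 8] → 40
@40: vy [8B, align 8] → 48
@48: z [4B, align 4] → 52
@52: id [4B, align 4] → 56
@56: hp [2B, align 2] → 58
+6 tail pad (align 8)
size 64, align 8
64 − 64 = 0

0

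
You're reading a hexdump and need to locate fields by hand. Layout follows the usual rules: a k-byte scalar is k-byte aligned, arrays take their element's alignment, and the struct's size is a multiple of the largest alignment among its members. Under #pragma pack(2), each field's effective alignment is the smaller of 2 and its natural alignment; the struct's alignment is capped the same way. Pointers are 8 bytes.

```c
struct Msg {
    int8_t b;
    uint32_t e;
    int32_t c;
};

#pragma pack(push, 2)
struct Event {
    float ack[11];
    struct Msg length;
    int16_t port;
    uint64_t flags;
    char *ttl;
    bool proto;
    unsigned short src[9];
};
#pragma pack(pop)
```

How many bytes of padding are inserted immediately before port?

Msg: 0..1  b  (1B, 1-aligned); 1..4  -- padding (3B); 4..8  e  (4B, 4-aligned); 8..12  c  (4B, 4-aligned); sizeof = 12, alignof = 4
0..44  ack  (44B, 2-aligned)
44..56  length  (12B, 2-aligned)
56..58  port  (2B, 2-aligned)

0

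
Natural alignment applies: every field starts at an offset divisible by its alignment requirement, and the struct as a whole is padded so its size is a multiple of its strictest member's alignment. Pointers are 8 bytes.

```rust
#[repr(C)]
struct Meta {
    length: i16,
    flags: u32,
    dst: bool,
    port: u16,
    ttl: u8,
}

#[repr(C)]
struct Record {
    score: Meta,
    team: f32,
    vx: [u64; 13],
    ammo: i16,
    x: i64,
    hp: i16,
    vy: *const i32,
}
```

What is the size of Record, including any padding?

160

Meta: length at 0 (size 2, align 2) → ends 2; pad 2 to align 4 for flags; flags at 4 (size 4, align 4) → ends 8; dst at 8 (size 1, align 1) → ends 9; pad 1 to align 2 for port; port at 10 (size 2, align 2) → ends 12; ttl at 12 (size 1, align 1) → ends 13; tail pad 3 to reach multiple of 4; total 16 bytes, alignment 4
score at 0 (size 16, align 4) → ends 16
team at 16 (size 4, align 4) → ends 20
pad 4 to align 8 for vx
vx at 24 (size 104, align 8) → ends 128
ammo at 128 (size 2, align 2) → ends 130
pad 6 to align 8 for x
x at 136 (size 8, align 8) → ends 144
hp at 144 (size 2, align 2) → ends 146
pad 6 to align 8 for vy
vy at 152 (size 8, align 8) → ends 160
total 160 bytes, alignment 8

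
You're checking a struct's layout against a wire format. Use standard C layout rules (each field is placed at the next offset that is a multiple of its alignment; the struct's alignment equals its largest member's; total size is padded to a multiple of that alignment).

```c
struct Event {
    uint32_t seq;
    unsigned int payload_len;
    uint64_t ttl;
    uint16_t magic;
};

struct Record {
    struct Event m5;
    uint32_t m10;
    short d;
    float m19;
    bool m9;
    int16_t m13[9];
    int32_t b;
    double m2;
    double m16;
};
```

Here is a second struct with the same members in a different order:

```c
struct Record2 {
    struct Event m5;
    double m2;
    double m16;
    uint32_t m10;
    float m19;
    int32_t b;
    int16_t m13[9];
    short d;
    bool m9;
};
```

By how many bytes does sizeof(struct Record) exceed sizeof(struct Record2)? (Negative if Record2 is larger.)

0

Event: @0: seq [4B, align 4] → 4; @4: payload_len [4B, align 4] → 8; @8: ttl [8B, align 8] → 16; @16: magic [2B, align 2] → 18; +6 tail pad (align 8); size 24, align 8
@0: m5 [24B, align 8] → 24
@24: m10 [4B, align 4] → 28
@28: d [2B, align 2] → 30
+2 pad (align 4)
@32: m19 [4B, align 4] → 36
@36: m9 [1B, align 1] → 37
+1 pad (align 2)
@38: m13 [18B, align 2] → 56
@56: b [4B, align 4] → 60
+4 pad (align 8)
@64: m2 [8B, align 8] → 72
@72: m16 [8B, align 8] → 80
size 80, align 8
— Record2 —
@0: m5 [24B, align 8] → 24
@24: m2 [8B, align 8] → 32
@32: m16 [8B, align 8] → 40
@40: m10 [4B, align 4] → 44
@44: m19 [4B, align 4] → 48
@48: b [4B, align 4] → 52
@52: m13 [18B, align 2] → 70
@70: d [2B, align 2] → 72
@72: m9 [1B, align 1] → 73
+7 tail pad (align 8)
size 80, align 8
80 − 80 = 0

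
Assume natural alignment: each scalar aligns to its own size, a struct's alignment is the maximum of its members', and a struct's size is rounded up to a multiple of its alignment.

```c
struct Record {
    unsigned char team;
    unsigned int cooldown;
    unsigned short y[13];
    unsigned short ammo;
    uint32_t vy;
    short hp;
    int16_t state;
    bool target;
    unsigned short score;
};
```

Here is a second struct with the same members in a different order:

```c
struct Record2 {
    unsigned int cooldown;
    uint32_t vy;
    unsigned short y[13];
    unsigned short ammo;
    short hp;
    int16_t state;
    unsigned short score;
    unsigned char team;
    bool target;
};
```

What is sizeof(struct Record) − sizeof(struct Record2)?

0..1  team  (1B, 1-aligned)
1..4  -- padding (3B)
4..8  cooldown  (4B, 4-aligned)
8..34  y  (26B, 2-aligned)
34..36  ammo  (2B, 2-aligned)
36..40  vy  (4B, 4-aligned)
40..42  hp  (2B, 2-aligned)
42..44  state  (2B, 2-aligned)
44..45  target  (1B, 1-aligned)
45..46  -- padding (1B)
46..48  score  (2B, 2-aligned)
sizeof = 48, alignof = 4
— Record2 —
0..4  cooldown  (4B, 4-aligned)
4..8  vy  (4B, 4-aligned)
8..34  y  (26B, 2-aligned)
34..36  ammo  (2B, 2-aligned)
36..38  hp  (2B, 2-aligned)
38..40  state  (2B, 2-aligned)
40..42  score  (2B, 2-aligned)
42..43  team  (1B, 1-aligned)
43..44  target  (1B, 1-aligned)
sizeof = 44, alignof = 4
48 − 44 = 4

4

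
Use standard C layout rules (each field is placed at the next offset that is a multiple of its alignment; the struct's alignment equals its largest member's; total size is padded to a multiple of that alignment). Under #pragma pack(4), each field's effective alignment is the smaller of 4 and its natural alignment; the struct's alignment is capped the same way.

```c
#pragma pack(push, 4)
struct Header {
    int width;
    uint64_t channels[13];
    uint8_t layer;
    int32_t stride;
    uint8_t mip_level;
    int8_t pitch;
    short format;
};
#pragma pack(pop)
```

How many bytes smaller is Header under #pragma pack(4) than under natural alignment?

8

natural layout:
  @0: width [4B, align 4] → 4
  +4 pad (align 8)
  @8: channels [104B, align 8] → 112
  @112: layer [1B, align 1] → 113
  +3 pad (align 4)
  @116: stride [4B, align 4] → 120
  @120: mip_level [1B, align 1] → 121
  @121: pitch [1B, align 1] → 122
  @122: format [2B, align 2] → 124
  +4 tail pad (align 8)
  size 128, align 8
packed(4) layout:
  @0: width [4B, align 4] → 4
  @4: channels [104B, align 4] → 108
  @108: layer [1B, align 1] → 109
  +3 pad (align 4)
  @112: stride [4B, align 4] → 116
  @116: mip_level [1B, align 1] → 117
  @117: pitch [1B, align 1] → 118
  @118: format [2B, align 2] → 120
  size 120, align 4
128 − 120 = 8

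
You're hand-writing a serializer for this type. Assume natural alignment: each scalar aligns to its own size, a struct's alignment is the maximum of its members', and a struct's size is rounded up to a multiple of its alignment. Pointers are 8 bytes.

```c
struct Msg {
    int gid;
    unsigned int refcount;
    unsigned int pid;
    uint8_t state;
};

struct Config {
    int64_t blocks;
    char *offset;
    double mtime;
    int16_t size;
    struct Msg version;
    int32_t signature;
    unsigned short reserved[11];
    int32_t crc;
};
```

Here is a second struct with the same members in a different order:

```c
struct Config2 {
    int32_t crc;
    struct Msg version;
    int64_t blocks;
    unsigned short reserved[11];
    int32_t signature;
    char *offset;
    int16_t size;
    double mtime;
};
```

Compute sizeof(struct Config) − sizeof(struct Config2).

-8

Msg: 0..4  gid  (4B, 4-aligned); 4..8  refcount  (4B, 4-aligned); 8..12  pid  (4B, 4-aligned); 12..13  state  (1B, 1-aligned); 13..16  -- tail padding (3B); sizeof = 16, alignof = 4
0..8  blocks  (8B, 8-aligned)
8..16  offset  (8B, 8-aligned)
16..24  mtime  (8B, 8-aligned)
24..26  size  (2B, 2-aligned)
26..28  -- padding (2B)
28..44  version  (16B, 4-aligned)
44..48  signature  (4B, 4-aligned)
48..70  reserved  (22B, 2-aligned)
70..72  -- padding (2B)
72..76  crc  (4B, 4-aligned)
76..80  -- tail padding (4B)
sizeof = 80, alignof = 8
— Config2 —
0..4  crc  (4B, 4-aligned)
4..20  version  (16B, 4-aligned)
20..24  -- padding (4B)
24..32  blocks  (8B, 8-aligned)
32..54  reserved  (22B, 2-aligned)
54..56  -- padding (2B)
56..60  signature  (4B, 4-aligned)
60..64  -- padding (4B)
64..72  offset  (8B, 8-aligned)
72..74  size  (2B, 2-aligned)
74..80  -- padding (6B)
80..88  mtime  (8B, 8-aligned)
sizeof = 88, alignof = 8
80 − 88 = -8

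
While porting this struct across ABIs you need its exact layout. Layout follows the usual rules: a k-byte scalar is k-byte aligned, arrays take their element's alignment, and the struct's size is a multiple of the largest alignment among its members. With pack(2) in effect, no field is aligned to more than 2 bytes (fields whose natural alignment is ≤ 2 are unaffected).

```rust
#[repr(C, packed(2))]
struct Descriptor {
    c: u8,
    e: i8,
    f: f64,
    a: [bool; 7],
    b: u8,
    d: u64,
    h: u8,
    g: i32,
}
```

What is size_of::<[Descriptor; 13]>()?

416

c at 0 (size 1, align 1) → ends 1
e at 1 (size 1, align 1) → ends 2
f at 2 (size 8, align 2) → ends 10
a at 10 (size 7, align 1) → ends 17
b at 17 (size 1, align 1) → ends 18
d at 18 (size 8, align 2) → ends 26
h at 26 (size 1, align 1) → ends 27
pad 1 to align 2 for g
g at 28 (size 4, align 2) → ends 32
total 32 bytes, alignment 2
array of 13: 13 × 32 = 416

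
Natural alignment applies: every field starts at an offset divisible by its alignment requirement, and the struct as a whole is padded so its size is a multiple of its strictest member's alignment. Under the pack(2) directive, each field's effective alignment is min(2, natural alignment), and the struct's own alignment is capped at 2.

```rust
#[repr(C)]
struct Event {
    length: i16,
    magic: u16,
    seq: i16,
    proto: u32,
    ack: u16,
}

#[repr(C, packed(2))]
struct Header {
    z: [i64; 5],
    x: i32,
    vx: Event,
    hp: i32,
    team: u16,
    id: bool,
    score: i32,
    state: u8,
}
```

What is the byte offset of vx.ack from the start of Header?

Event: @0: length [2B, align 2] → 2; @2: magic [2B, align 2] → 4; @4: seq [2B, align 2] → 6; +2 pad (align 4); @8: proto [4B, align 4] → 12; @12: ack [2B, align 2] → 14; +2 tail pad (align 4); size 16, align 4
@0: z [40B, align 2] → 40
@40: x [4B, align 2] → 44
@44: vx [16B, align 2] → 60
within Event: ack at 12
44 + 12 = 56

56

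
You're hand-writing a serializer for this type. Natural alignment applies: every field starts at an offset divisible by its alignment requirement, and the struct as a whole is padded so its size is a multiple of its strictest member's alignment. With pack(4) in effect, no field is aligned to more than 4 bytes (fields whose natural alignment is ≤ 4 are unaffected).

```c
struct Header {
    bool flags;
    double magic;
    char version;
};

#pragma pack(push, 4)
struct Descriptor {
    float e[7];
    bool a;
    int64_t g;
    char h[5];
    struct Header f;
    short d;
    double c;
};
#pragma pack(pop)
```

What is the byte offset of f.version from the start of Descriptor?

Header: flags at 0 (size 1, align 1) → ends 1; pad 7 to align 8 for magic; magic at 8 (size 8, align 8) → ends 16; version at 16 (size 1, align 1) → ends 17; tail pad 7 to reach multiple of 8; total 24 bytes, alignment 8
e at 0 (size 28, align 4) → ends 28
a at 28 (size 1, align 1) → ends 29
pad 3 to align 4 for g
g at 32 (size 8, align 4) → ends 40
h at 40 (size 5, align 1) → ends 45
pad 3 to align 4 for f
f at 48 (size 24, align 4) → ends 72
within Header: version at 16
48 + 16 = 64

64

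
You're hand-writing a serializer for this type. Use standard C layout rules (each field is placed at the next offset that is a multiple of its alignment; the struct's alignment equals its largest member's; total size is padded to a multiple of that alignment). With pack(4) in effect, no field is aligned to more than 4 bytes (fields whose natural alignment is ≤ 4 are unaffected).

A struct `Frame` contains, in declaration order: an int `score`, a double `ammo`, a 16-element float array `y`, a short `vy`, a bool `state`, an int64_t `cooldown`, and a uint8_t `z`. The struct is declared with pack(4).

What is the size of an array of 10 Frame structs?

0..4  score  (4B, 4-aligned)
4..12  ammo  (8B, 4-aligned)
12..76  y  (64B, 4-aligned)
76..78  vy  (2B, 2-aligned)
78..79  state  (1B, 1-aligned)
79..80  -- padding (1B)
80..88  cooldown  (8B, 4-aligned)
88..89  z  (1B, 1-aligned)
89..92  -- tail padding (3B)
sizeof = 92, alignof = 4
array of 10: 10 × 92 = 920

920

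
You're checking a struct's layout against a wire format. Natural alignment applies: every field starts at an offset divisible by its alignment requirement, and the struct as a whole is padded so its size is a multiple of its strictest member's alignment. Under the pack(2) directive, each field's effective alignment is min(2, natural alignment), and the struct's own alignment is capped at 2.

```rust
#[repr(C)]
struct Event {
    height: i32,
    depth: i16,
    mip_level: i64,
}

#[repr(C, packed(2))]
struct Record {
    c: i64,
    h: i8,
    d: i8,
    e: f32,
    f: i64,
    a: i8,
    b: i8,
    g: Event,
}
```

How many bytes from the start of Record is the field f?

Event: height at 0 (size 4, align 4) → ends 4; depth at 4 (size 2, align 2) → ends 6; pad 2 to align 8 for mip_level; mip_level at 8 (size 8, align 8) → ends 16; total 16 bytes, alignment 8
c at 0 (size 8, align 2) → ends 8
h at 8 (size 1, align 1) → ends 9
d at 9 (size 1, align 1) → ends 10
e at 10 (size 4, align 2) → ends 14
f at 14 (size 8, align 2) → ends 22

14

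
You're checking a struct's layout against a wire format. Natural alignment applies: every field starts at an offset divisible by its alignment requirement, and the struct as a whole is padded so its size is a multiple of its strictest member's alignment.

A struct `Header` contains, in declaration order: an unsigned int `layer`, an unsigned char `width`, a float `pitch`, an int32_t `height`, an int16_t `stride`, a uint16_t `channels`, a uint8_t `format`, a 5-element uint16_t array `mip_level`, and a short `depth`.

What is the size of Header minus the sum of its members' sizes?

layer at 0 (size 4, align 4) → ends 4
width at 4 (size 1, align 1) → ends 5
pad 3 to align 4 for pitch
pitch at 8 (size 4, align 4) → ends 12
height at 12 (size 4, align 4) → ends 16
stride at 16 (size 2, align 2) → ends 18
channels at 18 (size 2, align 2) → ends 20
format at 20 (size 1, align 1) → ends 21
pad 1 to align 2 for mip_level
mip_level at 22 (size 10, align 2) → ends 32
depth at 32 (size 2, align 2) → ends 34
tail pad 2 to reach multiple of 4
total 36 bytes, alignment 4
data bytes 30, size 36 → padding 6

6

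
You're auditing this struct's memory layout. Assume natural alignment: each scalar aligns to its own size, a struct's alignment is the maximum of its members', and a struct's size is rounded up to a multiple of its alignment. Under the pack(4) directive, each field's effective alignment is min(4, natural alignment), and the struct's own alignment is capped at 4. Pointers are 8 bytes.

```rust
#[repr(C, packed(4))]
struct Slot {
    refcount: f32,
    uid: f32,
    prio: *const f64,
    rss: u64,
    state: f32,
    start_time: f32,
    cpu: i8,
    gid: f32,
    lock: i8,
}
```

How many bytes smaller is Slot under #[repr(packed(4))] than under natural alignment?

4

natural layout:
  0..4  refcount  (4B, 4-aligned)
  4..8  uid  (4B, 4-aligned)
  8..16  prio  (8B, 8-aligned)
  16..24  rss  (8B, 8-aligned)
  24..28  state  (4B, 4-aligned)
  28..32  start_time  (4B, 4-aligned)
  32..33  cpu  (1B, 1-aligned)
  33..36  -- padding (3B)
  36..40  gid  (4B, 4-aligned)
  40..41  lock  (1B, 1-aligned)
  41..48  -- tail padding (7B)
  sizeof = 48, alignof = 8
packed(4) layout:
  0..4  refcount  (4B, 4-aligned)
  4..8  uid  (4B, 4-aligned)
  8..16  prio  (8B, 4-aligned)
  16..24  rss  (8B, 4-aligned)
  24..28  state  (4B, 4-aligned)
  28..32  start_time  (4B, 4-aligned)
  32..33  cpu  (1B, 1-aligned)
  33..36  -- padding (3B)
  36..40  gid  (4B, 4-aligned)
  40..41  lock  (1B, 1-aligned)
  41..44  -- tail padding (3B)
  sizeof = 44, alignof = 4
48 − 44 = 4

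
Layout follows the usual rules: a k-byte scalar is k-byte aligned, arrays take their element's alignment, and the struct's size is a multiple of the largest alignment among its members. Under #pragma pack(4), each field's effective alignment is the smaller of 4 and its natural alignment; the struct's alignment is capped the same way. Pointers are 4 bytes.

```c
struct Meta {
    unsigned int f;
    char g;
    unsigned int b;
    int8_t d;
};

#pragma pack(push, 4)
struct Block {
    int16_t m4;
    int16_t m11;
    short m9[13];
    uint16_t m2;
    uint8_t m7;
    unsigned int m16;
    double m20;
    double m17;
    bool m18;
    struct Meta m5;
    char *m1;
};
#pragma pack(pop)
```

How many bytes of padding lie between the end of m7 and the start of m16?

3

Meta: 0..4  f  (4B, 4-aligned); 4..5  g  (1B, 1-aligned); 5..8  -- padding (3B); 8..12  b  (4B, 4-aligned); 12..13  d  (1B, 1-aligned); 13..16  -- tail padding (3B); sizeof = 16, alignof = 4
0..2  m4  (2B, 2-aligned)
2..4  m11  (2B, 2-aligned)
4..30  m9  (26B, 2-aligned)
30..32  m2  (2B, 2-aligned)
32..33  m7  (1B, 1-aligned)
33..36  -- padding (3B)
36..40  m16  (4B, 4-aligned)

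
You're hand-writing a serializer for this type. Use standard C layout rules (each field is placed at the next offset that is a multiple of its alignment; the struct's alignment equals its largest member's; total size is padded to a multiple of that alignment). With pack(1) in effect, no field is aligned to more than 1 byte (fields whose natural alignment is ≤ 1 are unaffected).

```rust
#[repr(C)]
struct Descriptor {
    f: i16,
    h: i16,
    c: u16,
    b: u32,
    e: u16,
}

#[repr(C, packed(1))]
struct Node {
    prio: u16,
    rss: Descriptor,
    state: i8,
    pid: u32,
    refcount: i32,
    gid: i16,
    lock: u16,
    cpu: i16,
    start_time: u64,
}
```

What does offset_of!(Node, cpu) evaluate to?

Descriptor: 0..2  f  (2B, 2-aligned); 2..4  h  (2B, 2-aligned); 4..6  c  (2B, 2-aligned); 6..8  -- padding (2B); 8..12  b  (4B, 4-aligned); 12..14  e  (2B, 2-aligned); 14..16  -- tail padding (2B); sizeof = 16, alignof = 4
0..2  prio  (2B, 1-aligned)
2..18  rss  (16B, 1-aligned)
18..19  state  (1B, 1-aligned)
19..23  pid  (4B, 1-aligned)
23..27  refcount  (4B, 1-aligned)
27..29  gid  (2B, 1-aligned)
29..31  lock  (2B, 1-aligned)
31..33  cpu  (2B, 1-aligned)

31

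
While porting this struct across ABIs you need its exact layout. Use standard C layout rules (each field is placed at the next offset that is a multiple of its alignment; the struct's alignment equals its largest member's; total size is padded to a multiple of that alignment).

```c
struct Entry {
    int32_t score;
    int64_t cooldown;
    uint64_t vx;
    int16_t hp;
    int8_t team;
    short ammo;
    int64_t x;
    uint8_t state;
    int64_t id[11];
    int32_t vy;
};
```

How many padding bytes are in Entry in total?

@0: score [4B, align 4] → 4
+4 pad (align 8)
@8: cooldown [8B, align 8] → 16
@16: vx [8B, align 8] → 24
@24: hp [2B, align 2] → 26
@26: team [1B, align 1] → 27
+1 pad (align 2)
@28: ammo [2B, align 2] → 30
+2 pad (align 8)
@32: x [8B, align 8] → 40
@40: state [1B, align 1] → 41
+7 pad (align 8)
@48: id [88B, align 8] → 136
@136: vy [4B, align 4] → 140
+4 tail pad (align 8)
size 144, align 8
data bytes 126, size 144 → padding 18

18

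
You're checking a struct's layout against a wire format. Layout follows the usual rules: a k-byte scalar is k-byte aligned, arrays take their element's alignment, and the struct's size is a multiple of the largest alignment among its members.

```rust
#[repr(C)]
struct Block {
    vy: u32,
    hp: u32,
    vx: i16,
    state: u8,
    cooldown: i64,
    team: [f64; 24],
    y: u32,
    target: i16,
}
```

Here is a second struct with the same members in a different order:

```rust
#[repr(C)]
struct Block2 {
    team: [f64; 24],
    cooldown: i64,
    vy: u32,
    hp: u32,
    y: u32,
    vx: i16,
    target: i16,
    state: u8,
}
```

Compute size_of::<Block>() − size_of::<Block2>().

0

@0: vy [4B, align 4] → 4
@4: hp [4B, align 4] → 8
@8: vx [2B, align 2] → 10
@10: state [1B, align 1] → 11
+5 pad (align 8)
@16: cooldown [8B, align 8] → 24
@24: team [192B, align 8] → 216
@216: y [4B, align 4] → 220
@220: target [2B, align 2] → 222
+2 tail pad (align 8)
size 224, align 8
— Block2 —
@0: team [192B, align 8] → 192
@192: cooldown [8B, align 8] → 200
@200: vy [4B, align 4] → 204
@204: hp [4B, align 4] → 208
@208: y [4B, align 4] → 212
@212: vx [2B, align 2] → 214
@214: target [2B, align 2] → 216
@216: state [1B, align 1] → 217
+7 tail pad (align 8)
size 224, align 8
224 − 224 = 0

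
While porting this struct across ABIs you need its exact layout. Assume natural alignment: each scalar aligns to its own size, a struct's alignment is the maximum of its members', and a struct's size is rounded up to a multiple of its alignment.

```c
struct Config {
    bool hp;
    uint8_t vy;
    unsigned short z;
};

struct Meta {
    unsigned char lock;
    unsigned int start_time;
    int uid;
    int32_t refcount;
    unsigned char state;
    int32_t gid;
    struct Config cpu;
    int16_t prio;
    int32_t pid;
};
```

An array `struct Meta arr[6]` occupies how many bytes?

Config: @0: hp [1B, align 1] → 1; @1: vy [1B, align 1] → 2; @2: z [2B, align 2] → 4; size 4, align 2
@0: lock [1B, align 1] → 1
+3 pad (align 4)
@4: start_time [4B, align 4] → 8
@8: uid [4B, align 4] → 12
@12: refcount [4B, align 4] → 16
@16: state [1B, align 1] → 17
+3 pad (align 4)
@20: gid [4B, align 4] → 24
@24: cpu [4B, align 2] → 28
@28: prio [2B, align 2] → 30
+2 pad (align 4)
@32: pid [4B, align 4] → 36
size 36, align 4
array of 6: 6 × 36 = 216

216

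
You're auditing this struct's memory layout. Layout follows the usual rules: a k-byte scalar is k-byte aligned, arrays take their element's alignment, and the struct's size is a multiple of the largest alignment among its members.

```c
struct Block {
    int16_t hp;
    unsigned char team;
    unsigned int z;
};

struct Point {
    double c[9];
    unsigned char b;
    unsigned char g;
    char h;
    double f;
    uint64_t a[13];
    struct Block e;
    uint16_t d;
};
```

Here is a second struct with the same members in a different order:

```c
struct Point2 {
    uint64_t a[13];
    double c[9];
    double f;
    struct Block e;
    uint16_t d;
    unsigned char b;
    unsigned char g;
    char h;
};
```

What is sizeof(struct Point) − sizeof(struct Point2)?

Block: @0: hp [2B, align 2] → 2; @2: team [1B, align 1] → 3; +1 pad (align 4); @4: z [4B, align 4] → 8; size 8, align 4
@0: c [72B, align 8] → 72
@72: b [1B, align 1] → 73
@73: g [1B, align 1] → 74
@74: h [1B, align 1] → 75
+5 pad (align 8)
@80: f [8B, align 8] → 88
@88: a [104B, align 8] → 192
@192: e [8B, align 4] → 200
@200: d [2B, align 2] → 202
+6 tail pad (align 8)
size 208, align 8
— Point2 —
@0: a [104B, align 8] → 104
@104: c [72B, align 8] → 176
@176: f [8B, align 8] → 184
@184: e [8B, align 4] → 192
@192: d [2B, align 2] → 194
@194: b [1B, align 1] → 195
@195: g [1B, align 1] → 196
@196: h [1B, align 1] → 197
+3 tail pad (align 8)
size 200, align 8
208 − 200 = 8

8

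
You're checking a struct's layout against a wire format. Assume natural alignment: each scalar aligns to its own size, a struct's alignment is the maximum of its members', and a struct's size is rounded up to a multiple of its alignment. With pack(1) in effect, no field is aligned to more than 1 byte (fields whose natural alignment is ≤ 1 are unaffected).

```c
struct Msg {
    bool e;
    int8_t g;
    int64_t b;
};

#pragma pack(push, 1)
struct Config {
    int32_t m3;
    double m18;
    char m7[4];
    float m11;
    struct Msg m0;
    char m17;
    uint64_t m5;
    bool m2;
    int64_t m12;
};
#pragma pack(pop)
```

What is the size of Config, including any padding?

54

Msg: @0: e [1B, align 1] → 1; @1: g [1B, align 1] → 2; +6 pad (align 8); @8: b [8B, align 8] → 16; size 16, align 8
@0: m3 [4B, align 1] → 4
@4: m18 [8B, align 1] → 12
@12: m7 [4B, align 1] → 16
@16: m11 [4B, align 1] → 20
@20: m0 [16B, align 1] → 36
@36: m17 [1B, align 1] → 37
@37: m5 [8B, align 1] → 45
@45: m2 [1B, align 1] → 46
@46: m12 [8B, align 1] → 54
size 54, align 1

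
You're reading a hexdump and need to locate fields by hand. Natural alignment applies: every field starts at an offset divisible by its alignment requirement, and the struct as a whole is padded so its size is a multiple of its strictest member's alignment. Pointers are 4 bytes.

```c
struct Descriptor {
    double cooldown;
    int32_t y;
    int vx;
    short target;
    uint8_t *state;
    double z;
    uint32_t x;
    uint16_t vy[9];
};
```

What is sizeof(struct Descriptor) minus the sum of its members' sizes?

4

cooldown at 0 (size 8, align 8) → ends 8
y at 8 (size 4, align 4) → ends 12
vx at 12 (size 4, align 4) → ends 16
target at 16 (size 2, align 2) → ends 18
pad 2 to align 4 for state
state at 20 (size 4, align 4) → ends 24
z at 24 (size 8, align 8) → ends 32
x at 32 (size 4, align 4) → ends 36
vy at 36 (size 18, align 2) → ends 54
tail pad 2 to reach multiple of 8
total 56 bytes, alignment 8
data bytes 52, size 56 → padding 4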